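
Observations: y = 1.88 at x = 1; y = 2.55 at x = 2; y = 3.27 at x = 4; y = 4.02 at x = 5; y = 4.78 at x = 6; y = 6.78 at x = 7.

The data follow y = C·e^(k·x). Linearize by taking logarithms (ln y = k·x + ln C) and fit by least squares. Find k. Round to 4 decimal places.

k = 0.1947

Taking logs, ln y = k·x + ln C, so regress ln y on x.
AᵀA = [[131.0000, 25.0000]; [25.0000, 6]], rhs = [36.9835, 7.6219]ᵀ  (here Σx = 25.0000, Σ(x)² = 131.0000, Σln y = 7.6219, Σx·ln y = 36.9835).
Solving (det = 161.0000): k = 0.19475, ln C = 0.45885.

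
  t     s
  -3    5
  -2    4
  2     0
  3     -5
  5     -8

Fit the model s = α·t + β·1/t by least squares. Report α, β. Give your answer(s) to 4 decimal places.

Sums needed: Σt·t = 51, Σt·1/t = 5, Σ1/t·1/t = 343/450.
And Σt·s = -78, Σ1/t·s = -104/15.
Eliminating β: (343/450)·(row 1) − 5·(row 2) gives (2081/150)·α = (343/450)·(-78) − 5·(-104/15) = -1859/75, so α = -3718/2081.
Then β = ((-104/15) − 5·(-3718/2081))/(343/450) = 5460/2081.

α = -1.7866, β = 2.6237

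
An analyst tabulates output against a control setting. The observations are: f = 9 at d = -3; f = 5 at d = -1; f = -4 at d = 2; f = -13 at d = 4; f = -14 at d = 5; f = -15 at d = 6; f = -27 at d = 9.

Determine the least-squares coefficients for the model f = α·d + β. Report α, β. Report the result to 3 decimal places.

AᵀA·[α, β]ᵀ = Aᵀf reads: 172·α + 22·β = -495;  22·α + 7·β = -59.
det = 172·7 − 22² = 720.
α = ((-495)·7 − 22·(-59))/720 = -2167/720; β = (172·(-59) − 22·(-495))/720 = 371/360.

α = -3.010, β = 1.031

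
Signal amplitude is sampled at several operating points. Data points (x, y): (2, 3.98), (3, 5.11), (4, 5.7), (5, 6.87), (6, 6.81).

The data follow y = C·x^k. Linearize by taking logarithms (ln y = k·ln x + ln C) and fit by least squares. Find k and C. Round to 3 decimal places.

With ln yᵢ as the transformed response and ln xᵢ as the regressor:
AᵀA = [[9.4099, 6.5793]; [6.5793, 5]], rhs = [11.7012, 8.5985]ᵀ  (here Σln x = 6.5793, Σ(ln x)² = 9.4099, Σln y = 8.5985, Σln x·ln y = 11.7012).
Slope k = (n·Σln x·ln y − Σln x·Σln y)/(n·Σ(ln x)² − (Σln x)²) = (5·11.7012 − 6.5793·8.5985)/3.7630 = 0.51407; ln C = (Σln y − k·Σln x)/n = 1.04326, so C = exp(1.04326) = 2.83844.

k = 0.514, C = 2.838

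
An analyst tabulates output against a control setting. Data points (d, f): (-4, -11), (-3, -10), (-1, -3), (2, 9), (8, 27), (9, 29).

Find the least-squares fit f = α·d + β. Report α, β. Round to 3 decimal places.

From the data, Σd·d = 175, Σd = 11, Σ1 = 6.
And Σd·f = 572, Σf = 41.
Normal equations: [[175, 11]; [11, 6]]·[α, β]ᵀ = [572, 41]ᵀ.
Eliminating β: 6·(row 1) − 11·(row 2) gives 929·α = 6·572 − 11·41 = 2981, so α = 2981/929.
Then β = (41 − 11·(2981/929))/6 = 883/929.

α = 3.209, β = 0.950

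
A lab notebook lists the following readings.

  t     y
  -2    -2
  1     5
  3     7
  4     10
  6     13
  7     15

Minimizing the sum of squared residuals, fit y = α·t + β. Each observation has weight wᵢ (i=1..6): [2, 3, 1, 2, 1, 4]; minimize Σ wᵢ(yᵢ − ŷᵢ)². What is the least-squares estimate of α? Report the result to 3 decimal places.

The normal equations are: 284·α + 44·β = 622;  44·α + 13·β = 111.
(Σwᵢ·t·t = 284, Σwᵢ·t = 44, Σwᵢ·1 = 13, Σwᵢ·t·y = 622, Σwᵢ·y = 111.)
Determinant 284·13 − 44² = 1756.
α = (622·13 − 44·111)/1756 = 1601/878; β = (284·111 − 44·622)/1756 = 1039/439.

α = 1.823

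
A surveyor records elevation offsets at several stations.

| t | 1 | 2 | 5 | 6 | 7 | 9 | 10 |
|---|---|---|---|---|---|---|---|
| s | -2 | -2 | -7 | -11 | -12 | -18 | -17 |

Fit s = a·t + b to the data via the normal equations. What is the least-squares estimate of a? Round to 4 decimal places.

Compute the Gram sums: Σt·t = 296, Σt = 40, Σ1 = 7.
And Σt·s = -523, Σs = -69.
MᵀM·[a, b]ᵀ = Mᵀs becomes [[296, 40]; [40, 7]]·[a, b]ᵀ = [-523, -69]ᵀ.
Determinant 296·7 − 40² = 472.
a = ((-523)·7 − 40·(-69))/472 = -901/472; b = (296·(-69) − 40·(-523))/472 = 62/59.

a = -1.9089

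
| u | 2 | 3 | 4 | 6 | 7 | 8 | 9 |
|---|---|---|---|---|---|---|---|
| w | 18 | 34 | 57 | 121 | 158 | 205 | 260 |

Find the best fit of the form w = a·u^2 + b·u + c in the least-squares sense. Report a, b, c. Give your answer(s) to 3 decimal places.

a = 3.041, b = 0.936, c = 4.139

With design matrix A, AᵀA = [[14707, 1899, 259]; [1899, 259, 39]; [259, 39, 7]] and Aᵀw = [47568, 6178, 853]ᵀ.
Row-reducing yields a = 4415/1452, b = 453/484, c = 3005/726.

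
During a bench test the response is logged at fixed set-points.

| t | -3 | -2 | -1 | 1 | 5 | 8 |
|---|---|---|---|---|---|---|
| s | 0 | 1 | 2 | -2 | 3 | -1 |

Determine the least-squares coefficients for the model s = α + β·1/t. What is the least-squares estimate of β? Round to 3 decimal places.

β = -1.589

The normal system XᵀX·[α, β]ᵀ = Xᵀs is [[6, -61/120]; [-61/120, 34801/14400]]·[α, β]ᵀ = [3, -161/40]ᵀ.
Eliminating β: (34801/14400)·(row 1) − (-61/120)·(row 2) gives (41017/2880)·α = (34801/14400)·3 − (-61/120)·(-161/40) = 1249/240, so α = 14988/41017.
Then β = ((-161/40) − (-61/120)·(14988/41017))/(34801/14400) = -65160/41017.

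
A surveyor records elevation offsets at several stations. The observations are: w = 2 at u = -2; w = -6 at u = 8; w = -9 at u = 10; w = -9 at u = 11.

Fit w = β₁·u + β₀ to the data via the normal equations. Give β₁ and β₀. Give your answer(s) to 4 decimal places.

The normal system MᵀM·[β₁, β₀]ᵀ = Mᵀw is [[289, 27]; [27, 4]]·[β₁, β₀]ᵀ = [-241, -22]ᵀ.
Determinant 289·4 − 27² = 427.
β₁ = ((-241)·4 − 27·(-22))/427 = -370/427; β₀ = (289·(-22) − 27·(-241))/427 = 149/427.

β₁ = -0.8665, β₀ = 0.3489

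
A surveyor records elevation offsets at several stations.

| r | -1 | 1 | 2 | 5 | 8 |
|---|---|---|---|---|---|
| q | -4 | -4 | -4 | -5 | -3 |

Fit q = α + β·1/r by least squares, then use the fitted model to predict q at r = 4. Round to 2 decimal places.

The normal system XᵀX·[α, β]ᵀ = Xᵀq is [[5, 33/40]; [33/40, 3689/1600]]·[α, β]ᵀ = [-20, -27/8]ᵀ.
Δ = 5·(3689/1600) − (33/40)² = 4339/400.
α = ((-20)·(3689/1600) − (33/40)·(-27/8))/(4339/400) = -69325/17356; β = (5·(-27/8) − (33/40)·(-20))/(4339/400) = -150/4339.
At r = 4: q̂ = (-69325/17356)·(1) + (-150/4339)·(1/4) = -69475/17356.

q̂ = -4.00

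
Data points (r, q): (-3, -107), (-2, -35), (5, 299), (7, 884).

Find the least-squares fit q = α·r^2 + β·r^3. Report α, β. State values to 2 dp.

α = -2.96, β = 3.00

Setting ∂/∂α … = 0 gives: 3123·α + 19657·β = 49688;  19657·α + 134067·β = 343756.
(Σr^2·r^2 = 3123, Σr^2·r^3 = 19657, Σr^3·r^3 = 134067, Σr^2·q = 49688, Σr^3·q = 343756.)
det = 3123·134067 − 19657² = 32293592.
α = (49688·134067 − 19657·343756)/32293592 = -23922649/8073398; β = (3123·343756 − 19657·49688)/32293592 = 24208243/8073398.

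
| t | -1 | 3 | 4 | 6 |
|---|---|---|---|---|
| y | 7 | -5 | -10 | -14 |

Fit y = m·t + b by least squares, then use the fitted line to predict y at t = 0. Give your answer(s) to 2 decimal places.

The normal system AᵀA·[m, b]ᵀ = Aᵀy is [[62, 12]; [12, 4]]·[m, b]ᵀ = [-146, -22]ᵀ.
Eliminating b: 4·(row 1) − 12·(row 2) gives 104·m = 4·(-146) − 12·(-22) = -320, so m = -40/13.
Then b = ((-22) − 12·(-40/13))/4 = 97/26.
At t = 0: ŷ = (-40/13)·(0) + (97/26)·(1) = 97/26.

ŷ = 3.73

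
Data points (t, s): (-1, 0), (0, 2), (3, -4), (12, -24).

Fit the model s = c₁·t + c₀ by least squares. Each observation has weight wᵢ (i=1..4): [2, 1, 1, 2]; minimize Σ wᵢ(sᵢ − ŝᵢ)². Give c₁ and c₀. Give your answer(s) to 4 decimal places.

Compute the Gram sums: Σwᵢ·t·t = 299, Σwᵢ·t = 25, Σwᵢ·1 = 6.
And Σwᵢ·t·s = -588, Σwᵢ·s = -50.
Normal equations: [[299, 25]; [25, 6]]·[c₁, c₀]ᵀ = [-588, -50]ᵀ.
Δ = 299·6 − 25² = 1169.
c₁ = ((-588)·6 − 25·(-50))/1169 = -2278/1169; c₀ = (299·(-50) − 25·(-588))/1169 = -250/1169.

c₁ = -1.9487, c₀ = -0.2139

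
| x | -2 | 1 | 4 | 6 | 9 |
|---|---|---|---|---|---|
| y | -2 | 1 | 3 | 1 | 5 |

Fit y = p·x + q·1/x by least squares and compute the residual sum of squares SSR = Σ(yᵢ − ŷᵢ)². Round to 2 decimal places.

SSR = 5.62

From the data, Σx·x = 138, Σx·1/x = 5, Σ1/x·1/x = 1753/1296.
For Aᵀy: Σx·y = 68, Σ1/x·y = 125/36.
So AᵀA·[p, q]ᵀ = Aᵀy: [[138, 5]; [5, 1753/1296]]·[p, q]ᵀ = [68, 125/36]ᵀ.
det = 138·(1753/1296) − 5² = 34919/216.
p = (68·(1753/1296) − 5·(125/36))/(34919/216) = 48352/104757; q = (138·(125/36) − 5·68)/(34919/216) = 30060/34919.
Residuals: -67720/104757, -33775/104757, 98318/104757, -66795/34919, 26199/34919; SSR = 589219/104757.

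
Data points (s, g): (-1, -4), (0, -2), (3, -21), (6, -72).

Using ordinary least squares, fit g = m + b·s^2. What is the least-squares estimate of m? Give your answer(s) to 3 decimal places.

From the data, Σ1 = 4, Σs^2 = 46, Σs^2·s^2 = 1378.
And Σg = -99, Σs^2·g = -2785.
XᵀX·[m, b]ᵀ = Xᵀg becomes [[4, 46]; [46, 1378]]·[m, b]ᵀ = [-99, -2785]ᵀ.
det = 4·1378 − 46² = 3396.
m = ((-99)·1378 − 46·(-2785))/3396 = -2078/849; b = (4·(-2785) − 46·(-99))/3396 = -3293/1698.

m = -2.448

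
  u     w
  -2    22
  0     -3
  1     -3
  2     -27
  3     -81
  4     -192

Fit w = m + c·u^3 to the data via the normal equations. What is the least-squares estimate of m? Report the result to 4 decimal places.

m = -1.8295

The normal system XᵀX·[m, c]ᵀ = Xᵀw is [[6, 92]; [92, 4954]]·[m, c]ᵀ = [-284, -14870]ᵀ.
Δ = 6·4954 − 92² = 21260.
m = ((-284)·4954 − 92·(-14870))/21260 = -9724/5315; c = (6·(-14870) − 92·(-284))/21260 = -15773/5315.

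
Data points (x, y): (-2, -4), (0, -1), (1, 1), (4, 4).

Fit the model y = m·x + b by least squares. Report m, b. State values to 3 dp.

The normal equations are: 21·m + 3·b = 25;  3·m + 4·b = 0.
Δ = 21·4 − 3² = 75.
m = (25·4 − 3·0)/75 = 4/3; b = (21·0 − 3·25)/75 = -1.

m = 1.333, b = -1.000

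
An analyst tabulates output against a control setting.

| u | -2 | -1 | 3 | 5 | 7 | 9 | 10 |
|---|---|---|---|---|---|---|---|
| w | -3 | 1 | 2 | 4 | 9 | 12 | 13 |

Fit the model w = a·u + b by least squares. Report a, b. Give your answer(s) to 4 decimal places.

a = 1.2430, b = -0.0759

From the data, Σu·u = 269, Σu = 31, Σ1 = 7.
Right-hand side: Σu·w = 332, Σw = 38.
MᵀM·[a, b]ᵀ = Mᵀw becomes [[269, 31]; [31, 7]]·[a, b]ᵀ = [332, 38]ᵀ.
Determinant 269·7 − 31² = 922.
a = (332·7 − 31·38)/922 = 573/461; b = (269·38 − 31·332)/922 = -35/461.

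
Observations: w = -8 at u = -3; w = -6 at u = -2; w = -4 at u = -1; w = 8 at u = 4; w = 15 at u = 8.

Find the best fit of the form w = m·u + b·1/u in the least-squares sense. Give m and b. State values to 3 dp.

m = 1.892, b = 2.837

The normal system MᵀM·[m, b]ᵀ = Mᵀw is [[94, 5]; [5, 829/576]]·[m, b]ᵀ = [192, 325/24]ᵀ.
Eliminating b: (829/576)·(row 1) − 5·(row 2) gives (31763/288)·m = (829/576)·192 − 5·(325/24) = 1669/8, so m = 60084/31763.
Then b = ((325/24) − 5·(60084/31763))/(829/576) = 90120/31763.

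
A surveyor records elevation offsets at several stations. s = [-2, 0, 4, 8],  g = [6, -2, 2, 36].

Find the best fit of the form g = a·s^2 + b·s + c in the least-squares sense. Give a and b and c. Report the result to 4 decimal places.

Sums needed: Σs^2·s^2 = 4368, Σs^2·s = 568, Σs^2 = 84, Σs·s = 84, Σs = 10, Σ1 = 4.
For Xᵀg: Σs^2·g = 2360, Σs·g = 284, Σg = 42.
Normal equations: [[4368, 568, 84]; [568, 84, 10]; [84, 10, 4]]·[a, b, c]ᵀ = [2360, 284, 42]ᵀ.
Row-reducing yields a = 1445/1592, b = -1969/796, c = -473/199.

a = 0.9077, b = -2.4736, c = -2.3769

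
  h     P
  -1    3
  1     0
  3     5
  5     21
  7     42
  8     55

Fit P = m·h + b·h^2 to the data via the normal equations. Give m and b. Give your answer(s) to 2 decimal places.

m = -1.05, b = 1.00

Normal-equation sums: Σh·h = 149, Σh·h^2 = 1007, Σh^2·h^2 = 7205.
Right-hand side: Σh·P = 851, Σh^2·P = 6151.
Normal equations: [[149, 1007]; [1007, 7205]]·[m, b]ᵀ = [851, 6151]ᵀ.
det = 149·7205 − 1007² = 59496.
m = (851·7205 − 1007·6151)/59496 = -31301/29748; b = (149·6151 − 1007·851)/59496 = 29771/29748.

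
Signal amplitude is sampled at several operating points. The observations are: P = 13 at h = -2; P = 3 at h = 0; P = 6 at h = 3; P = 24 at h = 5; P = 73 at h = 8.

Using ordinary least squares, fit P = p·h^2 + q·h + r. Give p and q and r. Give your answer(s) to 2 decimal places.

With design matrix X, XᵀX = [[4818, 656, 102]; [656, 102, 14]; [102, 14, 5]] and XᵀP = [5378, 696, 119]ᵀ.
Row-reducing yields p = 12726/8675, q = -24943/8675, r = 3339/1735.

p = 1.47, q = -2.88, r = 1.92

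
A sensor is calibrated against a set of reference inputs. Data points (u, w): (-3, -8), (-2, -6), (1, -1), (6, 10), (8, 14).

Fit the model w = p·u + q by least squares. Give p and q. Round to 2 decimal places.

p = 2.01, q = -2.22

From the data, Σu·u = 114, Σu = 10, Σ1 = 5.
And Σu·w = 207, Σw = 9.
Δ = 114·5 − 10² = 470.
p = (207·5 − 10·9)/470 = 189/94; q = (114·9 − 10·207)/470 = -522/235.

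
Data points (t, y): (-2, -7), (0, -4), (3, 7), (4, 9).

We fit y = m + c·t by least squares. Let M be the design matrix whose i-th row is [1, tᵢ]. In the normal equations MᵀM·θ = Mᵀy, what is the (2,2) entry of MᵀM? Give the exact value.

29

Row 2 ↔ basis t, column 2 ↔ basis t, so (MᵀM)_{2,2} = Σᵢ (t)·(t) = (-2)·(-2) + (0)·(0) + (3)·(3) + (4)·(4) = 29.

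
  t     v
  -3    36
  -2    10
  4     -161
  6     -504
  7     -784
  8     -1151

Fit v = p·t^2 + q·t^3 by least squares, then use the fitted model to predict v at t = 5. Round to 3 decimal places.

v̂ = -299.931

With design matrix X, XᵀX = [[8146, 58100]; [58100, 431338]] and Xᵀv = [-132436, -978444]ᵀ.
Eliminating q: 431338·(row 1) − 58100·(row 2) gives 138069348·p = 431338·(-132436) − 58100·(-978444) = -277082968, so p = -69270742/34517337.
Then q = ((-978444) − 58100·(-69270742/34517337))/431338 = -68968306/34517337.
At t = 5: v̂ = (-69270742/34517337)·(25) + (-68968306/34517337)·(125) = -3450935600/11505779.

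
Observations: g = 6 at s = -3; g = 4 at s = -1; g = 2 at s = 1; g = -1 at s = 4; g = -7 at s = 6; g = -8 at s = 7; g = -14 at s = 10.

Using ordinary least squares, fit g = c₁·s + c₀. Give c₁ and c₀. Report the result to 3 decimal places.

Normal-equation sums: Σs·s = 212, Σs = 24, Σ1 = 7.
Right-hand side: Σs·g = -262, Σg = -18.
Determinant 212·7 − 24² = 908.
c₁ = ((-262)·7 − 24·(-18))/908 = -701/454; c₀ = (212·(-18) − 24·(-262))/908 = 618/227.

c₁ = -1.544, c₀ = 2.722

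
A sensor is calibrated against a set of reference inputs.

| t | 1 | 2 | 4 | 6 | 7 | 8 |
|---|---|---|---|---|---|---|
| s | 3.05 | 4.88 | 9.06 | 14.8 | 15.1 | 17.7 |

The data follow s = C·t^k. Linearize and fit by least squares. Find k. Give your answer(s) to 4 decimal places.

k = 0.8661

Taking logs, ln s = k·ln t + ln C, so regress ln s on ln t.
Σln t = 7.8966, Σ(ln t)² = 13.7233, Σln s = 13.1870, Σln t·ln s = 20.2400.
Equations: 13.7233·k + 7.8966·ln C = 20.2400;  7.8966·k + 6·ln C = 13.1870.
Slope k = (n·Σln t·ln s − Σln t·Σln s)/(n·Σ(ln t)² − (Σln t)²) = (6·20.2400 − 7.8966·13.1870)/19.9843 = 0.86608; ln C = (Σln s − k·Σln t)/n = 1.05800.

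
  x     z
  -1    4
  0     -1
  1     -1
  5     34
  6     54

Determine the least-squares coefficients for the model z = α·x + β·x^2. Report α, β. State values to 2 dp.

The normal equations are: 63·α + 341·β = 489;  341·α + 1923·β = 2797.
(Σx·x = 63, Σx·x^2 = 341, Σx^2·x^2 = 1923, Σx·z = 489, Σx^2·z = 2797.)
det = 63·1923 − 341² = 4868.
α = (489·1923 − 341·2797)/4868 = -6715/2434; β = (63·2797 − 341·489)/4868 = 4731/2434.

α = -2.76, β = 1.94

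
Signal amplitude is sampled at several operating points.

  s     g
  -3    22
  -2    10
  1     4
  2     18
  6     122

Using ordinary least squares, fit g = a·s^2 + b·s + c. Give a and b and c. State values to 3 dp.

a = 3.055, b = 1.905, c = 0.687

Forming XᵀX = [[1410, 190, 54]; [190, 54, 4]; [54, 4, 5]] and Xᵀg = [4706, 686, 176]ᵀ gives XᵀX·[a, b, c]ᵀ = Xᵀg.
Row-reducing yields a = 39043/12782, b = 24355/12782, c = 57/83.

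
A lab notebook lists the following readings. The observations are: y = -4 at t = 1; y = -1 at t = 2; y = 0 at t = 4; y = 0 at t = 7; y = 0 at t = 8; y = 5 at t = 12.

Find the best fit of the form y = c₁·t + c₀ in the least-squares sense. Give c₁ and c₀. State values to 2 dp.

Compute the Gram sums: Σt·t = 278, Σt = 34, Σ1 = 6.
And Σt·y = 54, Σy = 0.
Eliminating c₀: 6·(row 1) − 34·(row 2) gives 512·c₁ = 6·54 − 34·0 = 324, so c₁ = 81/128.
Then c₀ = (0 − 34·(81/128))/6 = -459/128.

c₁ = 0.63, c₀ = -3.59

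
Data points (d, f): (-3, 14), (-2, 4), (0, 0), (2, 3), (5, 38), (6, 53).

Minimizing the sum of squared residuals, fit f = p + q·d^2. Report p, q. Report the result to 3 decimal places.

The normal equations are: 6·p + 78·q = 112;  78·p + 2034·q = 3012.
Δ = 6·2034 − 78² = 6120.
p = (112·2034 − 78·3012)/6120 = -99/85; q = (6·3012 − 78·112)/6120 = 389/255.

p = -1.165, q = 1.525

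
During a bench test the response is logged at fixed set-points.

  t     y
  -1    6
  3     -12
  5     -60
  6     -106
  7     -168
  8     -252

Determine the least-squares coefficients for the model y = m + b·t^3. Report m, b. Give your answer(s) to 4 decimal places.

The normal system AᵀA·[m, b]ᵀ = Aᵀy is [[6, 1222]; [1222, 442804]]·[m, b]ᵀ = [-592, -217374]ᵀ.
Eliminating b: 442804·(row 1) − 1222·(row 2) gives 1163540·m = 442804·(-592) − 1222·(-217374) = 3491060, so m = 174553/58177.
Then b = ((-217374) − 1222·(174553/58177))/442804 = -29041/58177.

m = 3.0004, b = -0.4992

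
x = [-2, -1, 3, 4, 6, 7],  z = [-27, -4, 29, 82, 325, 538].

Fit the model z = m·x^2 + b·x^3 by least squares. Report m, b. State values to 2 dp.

m = -2.69, b = 1.95

The normal system AᵀA·[m, b]ᵀ = Aᵀz is [[4051, 25817]; [25817, 169195]]·[m, b]ᵀ = [39523, 260985]ᵀ.
Eliminating b: 169195·(row 1) − 25817·(row 2) gives 18891456·m = 169195·39523 − 25817·260985 = -50755760, so m = -3172235/1180716.
Then b = (260985 − 25817·(-3172235/1180716))/169195 = 2305309/1180716.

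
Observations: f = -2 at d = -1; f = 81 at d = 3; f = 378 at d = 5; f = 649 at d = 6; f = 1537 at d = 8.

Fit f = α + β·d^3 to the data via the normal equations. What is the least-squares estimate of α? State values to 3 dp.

α = 1.151

With design matrix M, MᵀM = [[5, 879]; [879, 325155]] and Mᵀf = [2643, 976567]ᵀ.
Eliminating β: 325155·(row 1) − 879·(row 2) gives 853134·α = 325155·2643 − 879·976567 = 982272, so α = 163712/142189.
Then β = (976567 − 879·(163712/142189))/325155 = 1279819/426567.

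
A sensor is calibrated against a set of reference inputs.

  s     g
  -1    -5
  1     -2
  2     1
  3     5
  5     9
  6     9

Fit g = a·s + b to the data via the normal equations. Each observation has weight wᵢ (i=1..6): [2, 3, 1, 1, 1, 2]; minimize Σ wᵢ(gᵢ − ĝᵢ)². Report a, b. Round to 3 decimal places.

a = 2.172, b = -3.296

Forming XᵀWX = [[115, 23]; [23, 10]] and XᵀWg = [174, 17]ᵀ gives XᵀWX·[a, b]ᵀ = XᵀWg.
Δ = 115·10 − 23² = 621.
a = (174·10 − 23·17)/621 = 1349/621; b = (115·17 − 23·174)/621 = -89/27.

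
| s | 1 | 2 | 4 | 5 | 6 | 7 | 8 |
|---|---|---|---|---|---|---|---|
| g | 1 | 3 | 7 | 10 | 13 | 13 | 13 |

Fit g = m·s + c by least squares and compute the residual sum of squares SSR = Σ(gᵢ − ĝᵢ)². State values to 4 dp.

Sums needed: Σs·s = 195, Σs = 33, Σ1 = 7.
Moment sums: Σs·g = 358, Σg = 60.
Normal equations: [[195, 33]; [33, 7]]·[m, c]ᵀ = [358, 60]ᵀ.
Eliminating c: 7·(row 1) − 33·(row 2) gives 276·m = 7·358 − 33·60 = 526, so m = 263/138.
Then c = (60 − 33·(263/138))/7 = -19/46.
Residuals: -34/69, -55/138, -29/138, 61/69, 91/46, 5/69, -11/6; SSR = 587/69.

SSR = 8.5072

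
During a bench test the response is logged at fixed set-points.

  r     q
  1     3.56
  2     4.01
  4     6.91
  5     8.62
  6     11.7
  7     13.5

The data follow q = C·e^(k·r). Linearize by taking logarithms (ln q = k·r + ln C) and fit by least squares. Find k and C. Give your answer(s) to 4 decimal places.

Linearized form: ln q = k·r + ln C. From the 6 transformed points,
XᵀX = [[131.0000, 25.0000]; [25.0000, 6]], rhs = [55.5260, 11.8079]ᵀ  (here Σr = 25.0000, Σ(r)² = 131.0000, Σln q = 11.8079, Σr·ln q = 55.5260).
Slope k = (n·Σr·ln q − Σr·Σln q)/(n·Σ(r)² − (Σr)²) = (6·55.5260 − 25.0000·11.8079)/161.0000 = 0.23577; ln C = (Σln q − k·Σr)/n = 0.98561, so C = exp(0.98561) = 2.67944.

k = 0.2358, C = 2.6794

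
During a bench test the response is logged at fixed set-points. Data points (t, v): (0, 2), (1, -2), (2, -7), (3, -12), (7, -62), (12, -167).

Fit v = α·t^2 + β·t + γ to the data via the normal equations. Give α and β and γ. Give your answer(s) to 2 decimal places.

The normal system AᵀA·[α, β, γ]ᵀ = Aᵀv is [[23235, 2107, 207]; [2107, 207, 25]; [207, 25, 6]]·[α, β, γ]ᵀ = [-27224, -2490, -248]ᵀ.
Row-reducing yields α = -106871/106168, β = -210539/106168, γ = 88009/53084.

α = -1.01, β = -1.98, γ = 1.66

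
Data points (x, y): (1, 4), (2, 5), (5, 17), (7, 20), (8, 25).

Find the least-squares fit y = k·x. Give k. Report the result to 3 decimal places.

k = 3.070

From the data, Σx·x = 143.
Moment sums: Σx·y = 439.
k = 439/143 = 3.06993.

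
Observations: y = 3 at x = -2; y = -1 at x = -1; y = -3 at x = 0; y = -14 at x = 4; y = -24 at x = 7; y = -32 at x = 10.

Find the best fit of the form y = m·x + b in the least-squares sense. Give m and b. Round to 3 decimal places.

m = -2.897, b = -3.144

AᵀA·[m, b]ᵀ = Aᵀy reads: 170·m + 18·b = -549;  18·m + 6·b = -71.
(Σx·x = 170, Σx = 18, Σ1 = 6, Σx·y = -549, Σy = -71.)
Δ = 170·6 − 18² = 696.
m = ((-549)·6 − 18·(-71))/696 = -84/29; b = (170·(-71) − 18·(-549))/696 = -547/174.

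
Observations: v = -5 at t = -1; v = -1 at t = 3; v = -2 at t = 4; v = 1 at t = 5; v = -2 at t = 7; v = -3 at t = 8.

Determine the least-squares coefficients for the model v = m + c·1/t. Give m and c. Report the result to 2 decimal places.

m = -2.03, c = 3.05

With design matrix M, MᵀM = [[6, 43/840]; [43/840, 881749/705600]] and Mᵀv = [-12, 3113/840]ᵀ.
Eliminating c: (881749/705600)·(row 1) − (43/840)·(row 2) gives (1057729/141120)·m = (881749/705600)·(-12) − (43/840)·(3113/840) = -10714847/705600, so m = -10714847/5288645.
Then c = ((3113/840) − (43/840)·(-10714847/5288645))/(881749/705600) = 3224592/1057729.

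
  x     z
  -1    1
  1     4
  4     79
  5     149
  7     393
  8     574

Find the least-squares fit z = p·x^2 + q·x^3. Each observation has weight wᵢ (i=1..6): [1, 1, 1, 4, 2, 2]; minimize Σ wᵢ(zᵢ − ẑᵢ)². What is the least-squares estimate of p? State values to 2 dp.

p = 0.98

Normal-equation sums: Σwᵢ·x^2·x^2 = 15752, Σwᵢ·x^2·x^3 = 112674, Σwᵢ·x^3·x^3 = 826184.
Moment sums: Σwᵢ·x^2·z = 128155, Σwᵢ·x^3·z = 936933.
AᵀWA·[p, q]ᵀ = AᵀWz becomes [[15752, 112674]; [112674, 826184]]·[p, q]ᵀ = [128155, 936933]ᵀ.
Eliminating q: 826184·(row 1) − 112674·(row 2) gives 318620092·p = 826184·128155 − 112674·936933 = 311621678, so p = 155810839/159310046.
Then q = (936933 − 112674·(155810839/159310046))/826184 = 159416073/159310046.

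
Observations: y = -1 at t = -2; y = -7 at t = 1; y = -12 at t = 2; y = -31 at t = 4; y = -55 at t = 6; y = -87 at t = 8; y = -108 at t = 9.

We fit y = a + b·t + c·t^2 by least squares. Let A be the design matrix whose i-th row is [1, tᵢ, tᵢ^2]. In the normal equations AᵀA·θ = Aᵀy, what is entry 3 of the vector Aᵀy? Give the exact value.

Entry 3 ↔ basis t^2, so (Aᵀy)_{3} = Σᵢ (t^2)·yᵢ = (4)·(-1) + (1)·(-7) + (4)·(-12) + (16)·(-31) + (36)·(-55) + (64)·(-87) + (81)·(-108) = -16851.

-16851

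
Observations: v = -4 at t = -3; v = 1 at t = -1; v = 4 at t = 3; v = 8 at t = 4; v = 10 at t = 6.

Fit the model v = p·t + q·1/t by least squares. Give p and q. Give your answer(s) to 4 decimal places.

p = 1.8225, q = -2.8793

Forming XᵀX = [[71, 5]; [5, 21/16]] and Xᵀv = [115, 16/3]ᵀ gives XᵀX·[p, q]ᵀ = Xᵀv.
Determinant 71·(21/16) − 5² = 1091/16.
p = (115·(21/16) − 5·(16/3))/(1091/16) = 5965/3273; q = (71·(16/3) − 5·115)/(1091/16) = -9424/3273.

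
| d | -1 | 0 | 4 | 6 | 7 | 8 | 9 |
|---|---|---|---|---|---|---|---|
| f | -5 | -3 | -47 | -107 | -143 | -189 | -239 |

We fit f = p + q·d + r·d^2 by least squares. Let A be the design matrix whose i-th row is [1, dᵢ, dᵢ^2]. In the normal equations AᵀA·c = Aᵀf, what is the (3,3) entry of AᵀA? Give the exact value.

14611

Row 3 ↔ basis d^2, column 3 ↔ basis d^2, so (AᵀA)_{3,3} = Σᵢ (d^2)·(d^2) = (1)·(1) + (0)·(0) + (16)·(16) + (36)·(36) + (49)·(49) + (64)·(64) + (81)·(81) = 14611.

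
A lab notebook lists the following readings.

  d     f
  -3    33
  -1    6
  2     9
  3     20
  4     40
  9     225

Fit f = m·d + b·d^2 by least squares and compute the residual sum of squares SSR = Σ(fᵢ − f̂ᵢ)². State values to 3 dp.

SSR = 2.914

Sums needed: Σd·d = 120, Σd·d^2 = 800, Σd^2·d^2 = 6996.
Moment sums: Σd·f = 2158, Σd^2·f = 19384.
So XᵀX·[m, b]ᵀ = Xᵀf: [[120, 800]; [800, 6996]]·[m, b]ᵀ = [2158, 19384]ᵀ.
Determinant 120·6996 − 800² = 199520.
m = (2158·6996 − 800·19384)/199520 = -51229/24940; b = (120·19384 − 800·2158)/199520 = 3748/1247.
Residuals: -183/860, 23451/24940, 13539/12470, -22153/24940, 789/6235, 801/24940; SSR = 36341/12470.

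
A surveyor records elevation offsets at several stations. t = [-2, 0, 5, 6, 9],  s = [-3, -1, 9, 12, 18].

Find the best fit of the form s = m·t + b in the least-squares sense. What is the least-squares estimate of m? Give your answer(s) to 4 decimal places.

The normal equations are: 146·m + 18·b = 285;  18·m + 5·b = 35.
Δ = 146·5 − 18² = 406.
m = (285·5 − 18·35)/406 = 795/406; b = (146·35 − 18·285)/406 = -10/203.

m = 1.9581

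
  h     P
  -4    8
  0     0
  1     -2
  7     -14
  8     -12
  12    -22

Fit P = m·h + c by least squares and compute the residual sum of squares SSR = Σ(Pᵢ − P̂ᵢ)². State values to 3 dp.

With design matrix A, AᵀA = [[274, 24]; [24, 6]] and AᵀP = [-492, -42]ᵀ.
Determinant 274·6 − 24² = 1068.
m = ((-492)·6 − 24·(-42))/1068 = -162/89; c = (274·(-42) − 24·(-492))/1068 = 25/89.
Residuals: 39/89, -25/89, -41/89, -137/89, 203/89, -39/89; SSR = 734/89.

SSR = 8.247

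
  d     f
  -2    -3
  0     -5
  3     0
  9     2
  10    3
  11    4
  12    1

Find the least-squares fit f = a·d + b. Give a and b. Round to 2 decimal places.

Normal-equation sums: Σd·d = 459, Σd = 43, Σ1 = 7.
Right-hand side: Σd·f = 110, Σf = 2.
XᵀX·[a, b]ᵀ = Xᵀf becomes [[459, 43]; [43, 7]]·[a, b]ᵀ = [110, 2]ᵀ.
Eliminating b: 7·(row 1) − 43·(row 2) gives 1364·a = 7·110 − 43·2 = 684, so a = 171/341.
Then b = (2 − 43·(171/341))/7 = -953/341.

a = 0.50, b = -2.79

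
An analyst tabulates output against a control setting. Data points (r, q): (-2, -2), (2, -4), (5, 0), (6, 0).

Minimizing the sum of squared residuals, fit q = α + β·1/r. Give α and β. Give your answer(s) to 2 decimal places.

With design matrix M, MᵀM = [[4, 11/30]; [11/30, 511/900]] and Mᵀq = [-6, -1]ᵀ.
Δ = 4·(511/900) − (11/30)² = 641/300.
α = ((-6)·(511/900) − (11/30)·(-1))/(641/300) = -912/641; β = (4·(-1) − (11/30)·(-6))/(641/300) = -540/641.

α = -1.42, β = -0.84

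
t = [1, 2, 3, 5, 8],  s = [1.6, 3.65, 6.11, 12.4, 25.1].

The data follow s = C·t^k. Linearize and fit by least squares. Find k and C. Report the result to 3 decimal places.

k = 1.322, C = 1.513

Taking logs, ln s = k·ln t + ln C, so regress ln s on ln t.
Σln t = 5.4806, Σ(ln t)² = 8.6018, Σln s = 9.3152, Σln t·ln s = 13.6397.
Equations: 8.6018·k + 5.4806·ln C = 13.6397;  5.4806·k + 5·ln C = 9.3152.
Solving (det = 12.9714): k = 1.32175, ln C = 0.41423, so C = exp(0.41423) = 1.51321.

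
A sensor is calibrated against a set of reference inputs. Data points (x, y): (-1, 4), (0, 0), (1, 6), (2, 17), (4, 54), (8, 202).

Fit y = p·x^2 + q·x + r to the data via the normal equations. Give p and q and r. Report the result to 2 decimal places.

Compute the Gram sums: Σx^2·x^2 = 4370, Σx^2·x = 584, Σx^2 = 86, Σx·x = 86, Σx = 14, Σ1 = 6.
For Aᵀy: Σx^2·y = 13870, Σx·y = 1868, Σy = 283.
Solving the 3×3 system (Gaussian elimination) gives p = 18137/6114, q = 40421/30570, r = 15917/10190.

p = 2.97, q = 1.32, r = 1.56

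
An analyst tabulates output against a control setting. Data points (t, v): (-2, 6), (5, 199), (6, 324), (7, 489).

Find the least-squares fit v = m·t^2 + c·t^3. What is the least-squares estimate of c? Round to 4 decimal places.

With design matrix M, MᵀM = [[4338, 27676]; [27676, 179994]] and Mᵀv = [40624, 262538]ᵀ.
Eliminating c: 179994·(row 1) − 27676·(row 2) gives 14852996·m = 179994·40624 − 27676·262538 = 46074568, so m = 11518642/3713249.
Then c = (262538 − 27676·(11518642/3713249))/179994 = 3645005/3713249.

c = 0.9816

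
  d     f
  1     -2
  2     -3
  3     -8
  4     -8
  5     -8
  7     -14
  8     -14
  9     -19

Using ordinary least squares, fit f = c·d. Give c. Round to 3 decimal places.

The normal system AᵀA·[c]ᵀ = Aᵀf is [[249]]·[c]ᵀ = [-485]ᵀ.
Hence c = -485 / 249 ≈ -1.94779.

c = -1.948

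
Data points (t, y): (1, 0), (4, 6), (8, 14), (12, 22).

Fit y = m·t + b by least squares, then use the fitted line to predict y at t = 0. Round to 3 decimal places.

Entries of XᵀX: Σt·t = 225, Σt = 25, Σ1 = 4.
For Xᵀy: Σt·y = 400, Σy = 42.
XᵀX·[m, b]ᵀ = Xᵀy becomes [[225, 25]; [25, 4]]·[m, b]ᵀ = [400, 42]ᵀ.
Eliminating b: 4·(row 1) − 25·(row 2) gives 275·m = 4·400 − 25·42 = 550, so m = 2.
Then b = (42 − 25·2)/4 = -2.
At t = 0: ŷ = (2)·(0) + (-2)·(1) = -2.

ŷ = -2.000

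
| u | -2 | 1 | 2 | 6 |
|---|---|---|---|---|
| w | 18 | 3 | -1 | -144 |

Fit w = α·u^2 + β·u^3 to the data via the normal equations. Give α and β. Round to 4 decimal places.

Entries of XᵀX: Σu^2·u^2 = 1329, Σu^2·u^3 = 7777, Σu^3·u^3 = 46785.
And Σu^2·w = -5113, Σu^3·w = -31253.
Normal equations: [[1329, 7777]; [7777, 46785]]·[α, β]ᵀ = [-5113, -31253]ᵀ.
Eliminating β: 46785·(row 1) − 7777·(row 2) gives 1695536·α = 46785·(-5113) − 7777·(-31253) = 3842876, so α = 960719/423884.
Then β = ((-31253) − 7777·(960719/423884))/46785 = -442859/423884.

α = 2.2665, β = -1.0448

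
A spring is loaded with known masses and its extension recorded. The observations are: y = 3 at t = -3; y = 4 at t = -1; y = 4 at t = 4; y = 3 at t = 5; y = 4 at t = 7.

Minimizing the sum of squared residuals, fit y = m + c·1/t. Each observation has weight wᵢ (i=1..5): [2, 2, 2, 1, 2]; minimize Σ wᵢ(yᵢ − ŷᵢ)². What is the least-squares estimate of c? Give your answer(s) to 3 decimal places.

With design matrix X, XᵀWX = [[9, -353/210]; [-353/210, 214153/88200]] and XᵀWy = [33, -219/35]ᵀ.
Determinant 9·(214153/88200) − (-353/210)² = 239737/12600.
m = (33·(214153/88200) − (-353/210)·(-219/35))/(239737/12600) = 6139365/1678159; c = (9·(-219/35) − (-353/210)·33)/(239737/12600) = -10620/239737.

c = -0.044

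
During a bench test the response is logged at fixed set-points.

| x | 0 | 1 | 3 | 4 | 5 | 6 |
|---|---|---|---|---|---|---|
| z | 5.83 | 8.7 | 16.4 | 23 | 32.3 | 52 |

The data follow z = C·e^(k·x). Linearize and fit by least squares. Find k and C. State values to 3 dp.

k = 0.352, C = 5.851

Taking logs, ln z = k·x + ln C, so regress ln z on x.
AᵀA = [[87.0000, 19.0000]; [19.0000, 6]], rhs = [64.1799, 17.2854]ᵀ  (here Σx = 19.0000, Σ(x)² = 87.0000, Σln z = 17.2854, Σx·ln z = 64.1799).
Solving (det = 161.0000): k = 0.35190, ln C = 1.76654, so C = exp(1.76654) = 5.85058.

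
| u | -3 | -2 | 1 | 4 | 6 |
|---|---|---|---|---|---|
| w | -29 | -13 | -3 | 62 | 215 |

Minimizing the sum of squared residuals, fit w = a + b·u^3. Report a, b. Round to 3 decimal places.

a = -3.342, b = 1.011

The normal equations are: 5·a + 246·b = 232;  246·a + 51546·b = 51292.
Determinant 5·51546 − 246² = 197214.
a = (232·51546 − 246·51292)/197214 = -109860/32869; b = (5·51292 − 246·232)/197214 = 99694/98607.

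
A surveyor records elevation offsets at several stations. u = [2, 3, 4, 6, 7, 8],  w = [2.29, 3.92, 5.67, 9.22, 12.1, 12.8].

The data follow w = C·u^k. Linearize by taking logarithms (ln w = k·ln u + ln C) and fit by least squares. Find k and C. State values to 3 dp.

Linearized form: ln w = k·ln u + ln C. From the 6 transformed points,
Σln u = 8.9952, Σ(ln u)² = 14.9303, Σln w = 11.1939, Σln u·ln w = 18.6137.
Equations: 14.9303·k + 8.9952·ln C = 18.6137;  8.9952·k + 6·ln C = 11.1939.
Δ = 14.9303·6 − (8.9952)² = 8.6686; k = (18.6137·6 − 8.9952·11.1939)/8.6686 = 1.26801, ln C = (14.9303·11.1939 − 8.9952·18.6137)/8.6686 = -0.03535, so C = exp(-0.03535) = 0.96526.

k = 1.268, C = 0.965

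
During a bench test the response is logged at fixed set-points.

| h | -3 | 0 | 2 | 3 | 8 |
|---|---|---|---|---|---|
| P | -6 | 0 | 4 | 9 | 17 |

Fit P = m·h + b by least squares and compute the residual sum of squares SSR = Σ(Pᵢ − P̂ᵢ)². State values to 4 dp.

SSR = 5.5727

Entries of AᵀA: Σh·h = 86, Σh = 10, Σ1 = 5.
Moment sums: Σh·P = 189, ΣP = 24.
Normal equations: [[86, 10]; [10, 5]]·[m, b]ᵀ = [189, 24]ᵀ.
Determinant 86·5 − 10² = 330.
m = (189·5 − 10·24)/330 = 47/22; b = (86·24 − 10·189)/330 = 29/55.
Residuals: -13/110, -29/55, -4/5, 227/110, -34/55; SSR = 613/110.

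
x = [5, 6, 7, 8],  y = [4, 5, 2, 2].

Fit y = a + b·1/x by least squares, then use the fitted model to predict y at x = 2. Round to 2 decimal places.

Entries of MᵀM: Σ1 = 4, Σ1/x = 533/840, Σ1/x·1/x = 73249/705600.
And Σy = 13, Σ1/x·y = 911/420.
So MᵀM·[a, b]ᵀ = Mᵀy: [[4, 533/840]; [533/840, 73249/705600]]·[a, b]ᵀ = [13, 911/420]ᵀ.
Δ = 4·(73249/705600) − (533/840)² = 2969/235200.
a = (13·(73249/705600) − (533/840)·(911/420))/(2969/235200) = -18889/8907; b = (4·(911/420) − (533/840)·13)/(2969/235200) = 100520/2969.
At x = 2: ŷ = (-18889/8907)·(1) + (100520/2969)·(1/2) = 131891/8907.

ŷ = 14.81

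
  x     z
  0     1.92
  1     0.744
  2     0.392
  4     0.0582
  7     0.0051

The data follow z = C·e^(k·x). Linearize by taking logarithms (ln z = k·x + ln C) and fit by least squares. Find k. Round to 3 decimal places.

k = -0.848

Taking logs, ln z = k·x + ln C, so regress ln z on x.
Σx = 14.0000, Σ(x)² = 70.0000, Σln z = -8.7023, Σx·ln z = -50.4938.
Equations: 70.0000·k + 14.0000·ln C = -50.4938;  14.0000·k + 5·ln C = -8.7023.
Δ = 70.0000·5 − (14.0000)² = 154.0000; k = (-50.4938·5 − 14.0000·-8.7023)/154.0000 = -0.84829, ln C = (70.0000·-8.7023 − 14.0000·-50.4938)/154.0000 = 0.63477.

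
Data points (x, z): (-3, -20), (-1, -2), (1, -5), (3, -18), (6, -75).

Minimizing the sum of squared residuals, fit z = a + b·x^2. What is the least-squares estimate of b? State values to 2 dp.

b = -2.05

Entries of AᵀA: Σ1 = 5, Σx^2 = 56, Σx^2·x^2 = 1460.
And Σz = -120, Σx^2·z = -3049.
Normal equations: [[5, 56]; [56, 1460]]·[a, b]ᵀ = [-120, -3049]ᵀ.
Eliminating b: 1460·(row 1) − 56·(row 2) gives 4164·a = 1460·(-120) − 56·(-3049) = -4456, so a = -1114/1041.
Then b = ((-3049) − 56·(-1114/1041))/1460 = -8525/4164.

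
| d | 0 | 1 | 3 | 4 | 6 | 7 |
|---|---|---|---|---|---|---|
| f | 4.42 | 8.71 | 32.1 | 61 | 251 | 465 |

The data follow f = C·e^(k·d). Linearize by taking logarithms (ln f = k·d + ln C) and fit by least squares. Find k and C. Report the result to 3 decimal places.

k = 0.667, C = 4.398

With ln fᵢ as the transformed response and dᵢ as the regressor:
Σd = 21.0000, Σ(d)² = 111.0000, Σln f = 22.8978, Σd·ln f = 105.1615.
Normal system: [[111.0000, 21.0000]; [21.0000, 6]]·[k, ln C]ᵀ = [105.1615, 22.8978]ᵀ.
Slope k = (n·Σd·ln f − Σd·Σln f)/(n·Σ(d)² − (Σd)²) = (6·105.1615 − 21.0000·22.8978)/225.0000 = 0.66718; ln C = (Σln f − k·Σd)/n = 1.48119, so C = exp(1.48119) = 4.39817.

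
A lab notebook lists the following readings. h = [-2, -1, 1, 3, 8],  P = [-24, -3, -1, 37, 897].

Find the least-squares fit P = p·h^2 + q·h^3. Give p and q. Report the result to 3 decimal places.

Forming MᵀM = [[4195, 32979]; [32979, 262939]] and MᵀP = [57641, 460457]ᵀ gives MᵀM·[p, q]ᵀ = MᵀP.
Δ = 4195·262939 − 32979² = 15414664.
p = (57641·262939 − 32979·460457)/15414664 = -3668063/1926833; q = (4195·460457 − 32979·57641)/15414664 = 3834322/1926833.

p = -1.904, q = 1.990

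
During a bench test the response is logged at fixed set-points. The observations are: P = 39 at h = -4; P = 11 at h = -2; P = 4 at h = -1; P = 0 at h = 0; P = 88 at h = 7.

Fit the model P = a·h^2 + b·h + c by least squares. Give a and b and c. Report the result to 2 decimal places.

a = 2.03, b = -1.61, c = 0.04

Normal-equation sums: Σh^2·h^2 = 2674, Σh^2·h = 270, Σh^2 = 70, Σh·h = 70, Σh = 0, Σ1 = 5.
For AᵀP: Σh^2·P = 4984, Σh·P = 434, ΣP = 142.
So AᵀA·[a, b, c]ᵀ = AᵀP: [[2674, 270, 70]; [270, 70, 0]; [70, 0, 5]]·[a, b, c]ᵀ = [4984, 434, 142]ᵀ.
Inverting the 3×3 Gram matrix, [a, b, c]ᵀ = [4627/2284, -18431/11420, 219/5710]ᵀ.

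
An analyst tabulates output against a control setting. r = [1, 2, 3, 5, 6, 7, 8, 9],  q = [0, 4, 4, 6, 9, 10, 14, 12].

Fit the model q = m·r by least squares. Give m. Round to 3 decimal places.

m = 1.465

Entries of XᵀX: Σr·r = 269.
For Xᵀq: Σr·q = 394.
Normal equations: [[269]]·[m]ᵀ = [394]ᵀ.
m = 394/269 = 1.46468.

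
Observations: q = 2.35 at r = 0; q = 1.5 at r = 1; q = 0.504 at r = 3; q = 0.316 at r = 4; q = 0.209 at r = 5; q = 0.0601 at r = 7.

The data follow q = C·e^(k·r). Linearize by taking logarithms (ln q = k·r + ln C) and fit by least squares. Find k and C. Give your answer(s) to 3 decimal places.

k = -0.518, C = 2.458

Linearized form: ln q = k·r + ln C. From the 6 transformed points,
Σr = 20.0000, Σ(r)² = 100.0000, Σln q = -4.9545, Σr·ln q = -33.7674.
Equations: 100.0000·k + 20.0000·ln C = -33.7674;  20.0000·k + 6·ln C = -4.9545.
Δ = 100.0000·6 − (20.0000)² = 200.0000; k = (-33.7674·6 − 20.0000·-4.9545)/200.0000 = -0.51758, ln C = (100.0000·-4.9545 − 20.0000·-33.7674)/200.0000 = 0.89951, so C = exp(0.89951) = 2.45839.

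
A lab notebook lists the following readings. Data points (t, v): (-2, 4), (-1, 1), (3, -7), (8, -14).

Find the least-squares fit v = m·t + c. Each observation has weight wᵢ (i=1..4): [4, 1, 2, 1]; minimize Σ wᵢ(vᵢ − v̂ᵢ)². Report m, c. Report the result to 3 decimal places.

m = -1.879, c = -0.201

Normal-equation sums: Σwᵢ·t·t = 99, Σwᵢ·t = 5, Σwᵢ·1 = 8.
And Σwᵢ·t·v = -187, Σwᵢ·v = -11.
Eliminating c: 8·(row 1) − 5·(row 2) gives 767·m = 8·(-187) − 5·(-11) = -1441, so m = -1441/767.
Then c = ((-11) − 5·(-1441/767))/8 = -154/767.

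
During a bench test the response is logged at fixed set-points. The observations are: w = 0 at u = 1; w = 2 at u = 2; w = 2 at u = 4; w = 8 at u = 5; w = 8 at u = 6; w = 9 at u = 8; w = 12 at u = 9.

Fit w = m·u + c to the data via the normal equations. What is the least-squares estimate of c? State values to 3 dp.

c = -1.354

With design matrix A, AᵀA = [[227, 35]; [35, 7]] and Aᵀw = [280, 41]ᵀ.
det = 227·7 − 35² = 364.
m = (280·7 − 35·41)/364 = 75/52; c = (227·41 − 35·280)/364 = -493/364.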